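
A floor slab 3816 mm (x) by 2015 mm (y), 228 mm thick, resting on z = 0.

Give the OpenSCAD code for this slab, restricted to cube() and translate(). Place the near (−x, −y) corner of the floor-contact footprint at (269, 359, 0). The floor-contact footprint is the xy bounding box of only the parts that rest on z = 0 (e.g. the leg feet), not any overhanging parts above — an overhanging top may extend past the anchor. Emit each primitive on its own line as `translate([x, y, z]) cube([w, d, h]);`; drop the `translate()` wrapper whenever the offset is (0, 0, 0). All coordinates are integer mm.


translate([269, 359, 0]) cube([3816, 2015, 228]);


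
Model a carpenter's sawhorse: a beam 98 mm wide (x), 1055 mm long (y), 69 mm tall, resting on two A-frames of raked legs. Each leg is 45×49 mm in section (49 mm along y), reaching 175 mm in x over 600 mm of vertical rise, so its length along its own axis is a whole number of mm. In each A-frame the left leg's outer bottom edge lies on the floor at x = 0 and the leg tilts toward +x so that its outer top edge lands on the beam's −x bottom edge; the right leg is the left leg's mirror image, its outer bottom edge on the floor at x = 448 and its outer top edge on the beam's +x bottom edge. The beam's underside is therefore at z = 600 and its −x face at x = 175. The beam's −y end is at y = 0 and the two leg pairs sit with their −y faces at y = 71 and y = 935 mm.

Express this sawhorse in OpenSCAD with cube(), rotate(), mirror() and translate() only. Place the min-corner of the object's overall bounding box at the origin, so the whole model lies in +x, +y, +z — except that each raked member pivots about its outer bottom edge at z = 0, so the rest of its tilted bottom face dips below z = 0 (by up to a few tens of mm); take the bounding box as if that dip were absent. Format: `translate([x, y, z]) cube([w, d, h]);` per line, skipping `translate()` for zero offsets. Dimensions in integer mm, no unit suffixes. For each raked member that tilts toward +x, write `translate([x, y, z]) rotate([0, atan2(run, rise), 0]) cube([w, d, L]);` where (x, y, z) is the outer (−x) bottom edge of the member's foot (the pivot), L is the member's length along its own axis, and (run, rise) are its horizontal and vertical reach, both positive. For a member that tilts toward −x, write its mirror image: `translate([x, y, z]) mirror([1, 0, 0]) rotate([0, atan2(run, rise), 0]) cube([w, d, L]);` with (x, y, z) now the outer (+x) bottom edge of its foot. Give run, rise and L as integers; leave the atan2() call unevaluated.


translate([175, 0, 600]) cube([98, 1055, 69]);
translate([0, 71, 0]) rotate([0, atan2(175, 600), 0]) cube([45, 49, 625]);
translate([448, 71, 0]) mirror([1, 0, 0]) rotate([0, atan2(175, 600), 0]) cube([45, 49, 625]);
translate([0, 935, 0]) rotate([0, atan2(175, 600), 0]) cube([45, 49, 625]);
translate([448, 935, 0]) mirror([1, 0, 0]) rotate([0, atan2(175, 600), 0]) cube([45, 49, 625]);


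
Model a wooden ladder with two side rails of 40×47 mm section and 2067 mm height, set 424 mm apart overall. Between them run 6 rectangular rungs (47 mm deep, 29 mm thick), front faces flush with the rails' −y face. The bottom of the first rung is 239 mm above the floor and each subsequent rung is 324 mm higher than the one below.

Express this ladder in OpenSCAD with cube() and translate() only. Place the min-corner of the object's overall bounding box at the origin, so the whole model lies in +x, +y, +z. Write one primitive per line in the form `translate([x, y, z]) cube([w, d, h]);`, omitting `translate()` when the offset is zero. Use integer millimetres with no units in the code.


cube([40, 47, 2067]);
translate([384, 0, 0]) cube([40, 47, 2067]);
translate([40, 0, 239]) cube([344, 47, 29]);
translate([40, 0, 563]) cube([344, 47, 29]);
translate([40, 0, 887]) cube([344, 47, 29]);
translate([40, 0, 1211]) cube([344, 47, 29]);
translate([40, 0, 1535]) cube([344, 47, 29]);
translate([40, 0, 1859]) cube([344, 47, 29]);


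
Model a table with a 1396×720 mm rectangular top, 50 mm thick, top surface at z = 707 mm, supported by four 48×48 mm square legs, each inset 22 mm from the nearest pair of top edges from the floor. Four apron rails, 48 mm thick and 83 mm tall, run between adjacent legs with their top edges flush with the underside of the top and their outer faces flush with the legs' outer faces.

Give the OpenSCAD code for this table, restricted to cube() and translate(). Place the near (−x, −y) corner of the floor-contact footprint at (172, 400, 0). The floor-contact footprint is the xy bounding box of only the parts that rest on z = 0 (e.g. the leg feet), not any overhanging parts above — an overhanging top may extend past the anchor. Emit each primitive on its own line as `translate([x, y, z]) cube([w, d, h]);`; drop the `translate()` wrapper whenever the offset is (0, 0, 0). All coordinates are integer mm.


translate([150, 378, 657]) cube([1396, 720, 50]);
translate([172, 400, 0]) cube([48, 48, 657]);
translate([1476, 400, 0]) cube([48, 48, 657]);
translate([172, 1028, 0]) cube([48, 48, 657]);
translate([1476, 1028, 0]) cube([48, 48, 657]);
translate([220, 400, 574]) cube([1256, 48, 83]);
translate([220, 1028, 574]) cube([1256, 48, 83]);
translate([172, 448, 574]) cube([48, 580, 83]);
translate([1476, 448, 574]) cube([48, 580, 83]);


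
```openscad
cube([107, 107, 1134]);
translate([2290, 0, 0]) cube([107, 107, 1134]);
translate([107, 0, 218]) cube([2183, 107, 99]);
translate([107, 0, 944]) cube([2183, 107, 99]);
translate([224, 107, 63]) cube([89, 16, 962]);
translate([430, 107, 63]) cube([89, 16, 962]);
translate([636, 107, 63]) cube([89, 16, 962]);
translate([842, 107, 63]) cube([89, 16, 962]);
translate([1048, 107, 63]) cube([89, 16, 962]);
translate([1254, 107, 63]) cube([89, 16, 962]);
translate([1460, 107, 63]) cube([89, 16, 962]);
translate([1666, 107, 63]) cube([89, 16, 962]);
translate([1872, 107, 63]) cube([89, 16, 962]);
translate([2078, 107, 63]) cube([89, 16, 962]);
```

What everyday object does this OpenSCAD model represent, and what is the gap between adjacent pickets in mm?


A fence section. The picket gap is 117 mm.

Two posts, two rails, 10 pickets — a fence section. Span 2183 mm holds 10 pickets of 89 mm with 11 equal gaps: ⌊(2183 − 10·89) / 11⌋ = 117 mm.


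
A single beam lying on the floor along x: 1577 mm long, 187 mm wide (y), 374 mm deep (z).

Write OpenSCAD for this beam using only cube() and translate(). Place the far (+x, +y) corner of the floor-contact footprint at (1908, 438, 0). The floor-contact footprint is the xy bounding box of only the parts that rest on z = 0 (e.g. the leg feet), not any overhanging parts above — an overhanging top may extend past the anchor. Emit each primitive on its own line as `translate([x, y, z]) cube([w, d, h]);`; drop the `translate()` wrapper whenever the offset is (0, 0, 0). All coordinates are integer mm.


translate([331, 251, 0]) cube([1577, 187, 374]);


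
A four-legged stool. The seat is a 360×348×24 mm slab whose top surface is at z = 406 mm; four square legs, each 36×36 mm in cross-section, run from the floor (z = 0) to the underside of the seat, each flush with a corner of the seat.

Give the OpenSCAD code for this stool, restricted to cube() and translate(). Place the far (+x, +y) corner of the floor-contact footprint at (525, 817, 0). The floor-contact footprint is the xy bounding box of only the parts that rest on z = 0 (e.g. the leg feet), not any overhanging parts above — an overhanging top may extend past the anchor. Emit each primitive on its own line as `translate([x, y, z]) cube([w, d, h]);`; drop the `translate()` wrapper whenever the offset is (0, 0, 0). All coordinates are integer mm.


translate([165, 469, 382]) cube([360, 348, 24]);
translate([165, 469, 0]) cube([36, 36, 382]);
translate([489, 469, 0]) cube([36, 36, 382]);
translate([165, 781, 0]) cube([36, 36, 382]);
translate([489, 781, 0]) cube([36, 36, 382]);


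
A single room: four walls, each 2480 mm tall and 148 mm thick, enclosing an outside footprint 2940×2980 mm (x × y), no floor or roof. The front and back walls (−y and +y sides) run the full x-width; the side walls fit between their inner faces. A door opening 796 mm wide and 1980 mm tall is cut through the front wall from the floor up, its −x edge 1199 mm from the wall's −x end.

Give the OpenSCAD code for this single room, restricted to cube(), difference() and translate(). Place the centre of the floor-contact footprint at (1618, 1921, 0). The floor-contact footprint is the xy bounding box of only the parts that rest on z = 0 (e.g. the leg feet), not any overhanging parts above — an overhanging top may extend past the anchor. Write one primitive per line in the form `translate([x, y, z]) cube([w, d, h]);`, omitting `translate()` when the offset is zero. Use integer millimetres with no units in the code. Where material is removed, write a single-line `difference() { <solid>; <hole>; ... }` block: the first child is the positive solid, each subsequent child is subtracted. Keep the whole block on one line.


difference() { translate([148, 431, 0]) cube([2940, 148, 2480]); translate([1347, 431, 0]) cube([796, 148, 1980]); }
translate([148, 3263, 0]) cube([2940, 148, 2480]);
translate([148, 579, 0]) cube([148, 2684, 2480]);
translate([2940, 579, 0]) cube([148, 2684, 2480]);


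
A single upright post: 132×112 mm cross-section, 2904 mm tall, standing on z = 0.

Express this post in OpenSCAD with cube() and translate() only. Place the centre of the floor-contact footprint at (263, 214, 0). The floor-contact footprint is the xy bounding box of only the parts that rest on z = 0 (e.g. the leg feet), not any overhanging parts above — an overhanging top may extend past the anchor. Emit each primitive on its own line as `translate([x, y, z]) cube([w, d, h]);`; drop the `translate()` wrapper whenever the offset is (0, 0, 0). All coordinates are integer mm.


translate([197, 158, 0]) cube([132, 112, 2904]);


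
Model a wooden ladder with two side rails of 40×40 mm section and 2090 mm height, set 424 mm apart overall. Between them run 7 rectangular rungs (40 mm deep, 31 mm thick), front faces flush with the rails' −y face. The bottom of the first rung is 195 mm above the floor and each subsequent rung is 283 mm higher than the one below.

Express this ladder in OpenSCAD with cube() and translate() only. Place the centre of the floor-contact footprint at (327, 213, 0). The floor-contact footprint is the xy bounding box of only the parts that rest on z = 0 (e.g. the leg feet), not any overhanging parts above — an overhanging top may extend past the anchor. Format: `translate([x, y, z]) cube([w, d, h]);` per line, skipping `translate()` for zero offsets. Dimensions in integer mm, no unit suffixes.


// rung span = 424 - 2*40 = 344
// rung[k] z = 195 + k*283
translate([115, 193, 0]) cube([40, 40, 2090]);
translate([499, 193, 0]) cube([40, 40, 2090]);
translate([155, 193, 195]) cube([344, 40, 31]);
translate([155, 193, 478]) cube([344, 40, 31]);
translate([155, 193, 761]) cube([344, 40, 31]);
translate([155, 193, 1044]) cube([344, 40, 31]);
translate([155, 193, 1327]) cube([344, 40, 31]);
translate([155, 193, 1610]) cube([344, 40, 31]);
translate([155, 193, 1893]) cube([344, 40, 31]);


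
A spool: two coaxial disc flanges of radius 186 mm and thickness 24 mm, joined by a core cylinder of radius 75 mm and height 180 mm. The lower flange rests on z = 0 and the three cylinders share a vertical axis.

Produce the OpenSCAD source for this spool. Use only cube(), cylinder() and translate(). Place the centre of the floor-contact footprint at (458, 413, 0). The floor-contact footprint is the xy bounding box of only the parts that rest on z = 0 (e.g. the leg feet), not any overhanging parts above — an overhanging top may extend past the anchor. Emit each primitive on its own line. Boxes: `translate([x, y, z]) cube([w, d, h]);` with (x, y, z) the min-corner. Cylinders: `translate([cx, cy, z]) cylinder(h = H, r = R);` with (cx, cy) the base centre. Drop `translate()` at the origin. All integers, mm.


translate([458, 413, 0]) cylinder(h = 24, r = 186);
translate([458, 413, 24]) cylinder(h = 180, r = 75);
translate([458, 413, 204]) cylinder(h = 24, r = 186);


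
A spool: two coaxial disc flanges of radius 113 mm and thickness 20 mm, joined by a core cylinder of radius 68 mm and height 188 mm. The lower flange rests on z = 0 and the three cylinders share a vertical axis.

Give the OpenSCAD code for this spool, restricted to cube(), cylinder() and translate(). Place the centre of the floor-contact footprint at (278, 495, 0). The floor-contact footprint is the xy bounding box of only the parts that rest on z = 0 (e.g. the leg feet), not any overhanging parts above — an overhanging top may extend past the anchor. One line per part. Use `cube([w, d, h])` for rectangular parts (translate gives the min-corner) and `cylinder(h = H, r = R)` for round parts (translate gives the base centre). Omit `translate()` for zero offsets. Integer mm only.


translate([278, 495, 0]) cylinder(h = 20, r = 113);
translate([278, 495, 20]) cylinder(h = 188, r = 68);
translate([278, 495, 208]) cylinder(h = 20, r = 113);


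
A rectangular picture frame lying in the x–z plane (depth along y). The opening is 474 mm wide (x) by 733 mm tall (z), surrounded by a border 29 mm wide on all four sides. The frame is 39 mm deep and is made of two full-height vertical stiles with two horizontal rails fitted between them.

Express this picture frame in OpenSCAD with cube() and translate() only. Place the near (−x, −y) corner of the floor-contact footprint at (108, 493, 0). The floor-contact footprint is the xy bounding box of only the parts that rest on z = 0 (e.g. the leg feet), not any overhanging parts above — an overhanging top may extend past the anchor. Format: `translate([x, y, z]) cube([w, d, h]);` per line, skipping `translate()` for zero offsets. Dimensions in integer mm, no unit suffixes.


translate([108, 493, 0]) cube([29, 39, 791]);
translate([611, 493, 0]) cube([29, 39, 791]);
translate([137, 493, 0]) cube([474, 39, 29]);
translate([137, 493, 762]) cube([474, 39, 29]);


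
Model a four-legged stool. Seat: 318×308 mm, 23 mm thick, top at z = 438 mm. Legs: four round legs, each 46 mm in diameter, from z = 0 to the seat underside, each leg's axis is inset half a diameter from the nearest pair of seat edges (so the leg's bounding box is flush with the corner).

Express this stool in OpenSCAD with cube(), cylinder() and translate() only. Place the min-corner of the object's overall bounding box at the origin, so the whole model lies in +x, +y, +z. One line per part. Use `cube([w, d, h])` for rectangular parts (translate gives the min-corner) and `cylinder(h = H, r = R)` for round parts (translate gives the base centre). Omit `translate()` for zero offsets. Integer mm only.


translate([0, 0, 415]) cube([318, 308, 23]);
translate([23, 23, 0]) cylinder(h = 415, r = 23);
translate([295, 23, 0]) cylinder(h = 415, r = 23);
translate([23, 285, 0]) cylinder(h = 415, r = 23);
translate([295, 285, 0]) cylinder(h = 415, r = 23);


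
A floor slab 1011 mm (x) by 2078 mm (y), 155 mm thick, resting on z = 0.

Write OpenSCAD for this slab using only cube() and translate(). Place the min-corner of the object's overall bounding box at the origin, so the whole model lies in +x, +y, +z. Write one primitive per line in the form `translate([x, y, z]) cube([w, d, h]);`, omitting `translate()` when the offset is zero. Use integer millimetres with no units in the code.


cube([1011, 2078, 155]);


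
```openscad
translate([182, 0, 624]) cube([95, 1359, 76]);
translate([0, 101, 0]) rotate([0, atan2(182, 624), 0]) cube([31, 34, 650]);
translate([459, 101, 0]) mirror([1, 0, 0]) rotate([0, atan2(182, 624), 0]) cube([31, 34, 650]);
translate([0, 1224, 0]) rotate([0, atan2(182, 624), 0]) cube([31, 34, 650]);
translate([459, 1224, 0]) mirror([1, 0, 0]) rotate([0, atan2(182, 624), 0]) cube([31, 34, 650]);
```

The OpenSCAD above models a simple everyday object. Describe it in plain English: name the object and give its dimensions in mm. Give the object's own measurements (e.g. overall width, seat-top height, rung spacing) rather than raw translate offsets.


A sawhorse. A 95×1359×76 mm beam (x, y, z) sits on two A-frame leg pairs. Each pair is two raked legs of 31×34 mm section (34 mm along y) splaying symmetrically in x. Each leg rises 624 mm vertically over 182 mm of horizontal reach and is 650 mm long along its own axis. Every leg's outer bottom edge rests on the floor and its outer top edge meets a bottom edge of the beam — the left legs (tilting toward +x) meet the beam's −x bottom edge, the right legs (their mirror images, tilting toward −x) meet its +x bottom edge — so the leg tops tuck under the beam, the beam's underside is 624 mm above the floor, and the feet are 459 mm apart outside-to-outside with the beam centred between them. The two leg pairs are set in 101 mm from either end of the beam.


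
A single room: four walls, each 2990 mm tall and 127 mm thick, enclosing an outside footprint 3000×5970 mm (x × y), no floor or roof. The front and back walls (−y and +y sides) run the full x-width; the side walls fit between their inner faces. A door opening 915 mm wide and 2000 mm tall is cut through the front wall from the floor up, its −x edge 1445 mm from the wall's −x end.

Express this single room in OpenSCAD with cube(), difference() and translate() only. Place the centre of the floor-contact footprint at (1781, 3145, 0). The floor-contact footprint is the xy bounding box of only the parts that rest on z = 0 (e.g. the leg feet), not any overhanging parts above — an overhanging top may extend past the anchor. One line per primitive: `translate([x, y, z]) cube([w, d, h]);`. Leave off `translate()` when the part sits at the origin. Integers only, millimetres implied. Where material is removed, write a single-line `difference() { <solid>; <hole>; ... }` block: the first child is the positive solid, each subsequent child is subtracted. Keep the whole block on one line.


difference() { translate([281, 160, 0]) cube([3000, 127, 2990]); translate([1726, 160, 0]) cube([915, 127, 2000]); }
translate([281, 6003, 0]) cube([3000, 127, 2990]);
translate([281, 287, 0]) cube([127, 5716, 2990]);
translate([3154, 287, 0]) cube([127, 5716, 2990]);


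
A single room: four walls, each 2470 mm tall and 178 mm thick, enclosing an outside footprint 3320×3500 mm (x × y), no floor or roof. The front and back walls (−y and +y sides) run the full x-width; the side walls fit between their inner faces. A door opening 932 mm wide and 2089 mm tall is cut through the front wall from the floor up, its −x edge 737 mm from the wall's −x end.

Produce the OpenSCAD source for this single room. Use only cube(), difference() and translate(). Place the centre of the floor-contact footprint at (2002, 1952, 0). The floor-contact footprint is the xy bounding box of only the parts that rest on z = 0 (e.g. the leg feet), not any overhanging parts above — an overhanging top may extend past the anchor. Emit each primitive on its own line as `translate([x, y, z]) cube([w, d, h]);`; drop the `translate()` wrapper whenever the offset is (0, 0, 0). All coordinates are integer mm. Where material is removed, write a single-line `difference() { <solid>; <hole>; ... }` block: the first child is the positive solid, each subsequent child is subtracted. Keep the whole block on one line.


difference() { translate([342, 202, 0]) cube([3320, 178, 2470]); translate([1079, 202, 0]) cube([932, 178, 2089]); }
translate([342, 3524, 0]) cube([3320, 178, 2470]);
translate([342, 380, 0]) cube([178, 3144, 2470]);
translate([3484, 380, 0]) cube([178, 3144, 2470]);


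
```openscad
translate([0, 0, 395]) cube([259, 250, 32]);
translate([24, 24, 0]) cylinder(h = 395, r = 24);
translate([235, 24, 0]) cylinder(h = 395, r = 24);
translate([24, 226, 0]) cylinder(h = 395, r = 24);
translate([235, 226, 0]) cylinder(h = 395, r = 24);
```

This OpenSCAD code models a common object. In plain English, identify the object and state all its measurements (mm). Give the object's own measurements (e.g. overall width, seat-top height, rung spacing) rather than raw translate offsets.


A four-legged stool. The seat is a 259×250×32 mm slab whose top surface is at z = 427 mm; four round legs, each 48 mm in diameter, run from the floor (z = 0) to the underside of the seat, each leg's axis is inset half a diameter from the nearest pair of seat edges (so the leg's bounding box is flush with the corner).


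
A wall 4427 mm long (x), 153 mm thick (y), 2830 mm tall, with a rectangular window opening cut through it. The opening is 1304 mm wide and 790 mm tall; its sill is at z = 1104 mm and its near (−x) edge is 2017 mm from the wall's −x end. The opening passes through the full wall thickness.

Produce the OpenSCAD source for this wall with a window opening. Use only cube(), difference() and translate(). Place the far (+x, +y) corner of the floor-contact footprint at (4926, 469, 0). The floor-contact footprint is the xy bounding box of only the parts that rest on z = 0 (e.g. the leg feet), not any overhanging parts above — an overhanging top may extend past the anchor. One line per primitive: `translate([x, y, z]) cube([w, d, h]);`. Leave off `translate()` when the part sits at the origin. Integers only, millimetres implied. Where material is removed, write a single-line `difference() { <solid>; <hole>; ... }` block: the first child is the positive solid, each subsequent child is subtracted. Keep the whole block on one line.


difference() { translate([499, 316, 0]) cube([4427, 153, 2830]); translate([2516, 316, 1104]) cube([1304, 153, 790]); }


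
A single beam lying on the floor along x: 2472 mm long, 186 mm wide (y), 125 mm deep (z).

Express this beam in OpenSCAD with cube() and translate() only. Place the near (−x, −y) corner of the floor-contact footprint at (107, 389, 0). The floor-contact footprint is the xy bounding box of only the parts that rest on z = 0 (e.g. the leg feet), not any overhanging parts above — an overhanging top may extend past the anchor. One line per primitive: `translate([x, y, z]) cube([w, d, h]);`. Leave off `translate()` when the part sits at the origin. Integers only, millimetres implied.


translate([107, 389, 0]) cube([2472, 186, 125]);


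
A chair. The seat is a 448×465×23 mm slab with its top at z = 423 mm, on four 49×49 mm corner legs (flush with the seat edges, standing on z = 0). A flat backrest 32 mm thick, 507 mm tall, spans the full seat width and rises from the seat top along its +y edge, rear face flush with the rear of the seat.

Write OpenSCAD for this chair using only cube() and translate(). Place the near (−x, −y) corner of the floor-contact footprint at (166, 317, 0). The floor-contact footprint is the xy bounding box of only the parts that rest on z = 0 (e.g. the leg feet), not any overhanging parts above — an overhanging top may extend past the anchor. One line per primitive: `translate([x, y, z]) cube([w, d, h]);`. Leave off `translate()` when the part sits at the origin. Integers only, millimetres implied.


translate([166, 317, 400]) cube([448, 465, 23]);
translate([166, 317, 0]) cube([49, 49, 400]);
translate([565, 317, 0]) cube([49, 49, 400]);
translate([166, 733, 0]) cube([49, 49, 400]);
translate([565, 733, 0]) cube([49, 49, 400]);
translate([166, 750, 423]) cube([448, 32, 507]);


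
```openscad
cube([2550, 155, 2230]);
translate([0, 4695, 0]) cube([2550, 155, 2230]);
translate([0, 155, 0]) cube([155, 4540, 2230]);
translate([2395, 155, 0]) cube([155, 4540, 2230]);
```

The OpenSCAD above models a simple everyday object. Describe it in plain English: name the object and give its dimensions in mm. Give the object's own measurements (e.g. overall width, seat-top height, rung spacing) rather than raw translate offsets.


The wall frame of a small rectangular building: four walls, each 2230 mm tall and 155 mm thick, enclosing a footprint 2550 mm (x) by 4850 mm (y) outside-to-outside, with no floor or roof. The front and back walls (the −y and +y sides) span the full width; the two side walls fit between them.


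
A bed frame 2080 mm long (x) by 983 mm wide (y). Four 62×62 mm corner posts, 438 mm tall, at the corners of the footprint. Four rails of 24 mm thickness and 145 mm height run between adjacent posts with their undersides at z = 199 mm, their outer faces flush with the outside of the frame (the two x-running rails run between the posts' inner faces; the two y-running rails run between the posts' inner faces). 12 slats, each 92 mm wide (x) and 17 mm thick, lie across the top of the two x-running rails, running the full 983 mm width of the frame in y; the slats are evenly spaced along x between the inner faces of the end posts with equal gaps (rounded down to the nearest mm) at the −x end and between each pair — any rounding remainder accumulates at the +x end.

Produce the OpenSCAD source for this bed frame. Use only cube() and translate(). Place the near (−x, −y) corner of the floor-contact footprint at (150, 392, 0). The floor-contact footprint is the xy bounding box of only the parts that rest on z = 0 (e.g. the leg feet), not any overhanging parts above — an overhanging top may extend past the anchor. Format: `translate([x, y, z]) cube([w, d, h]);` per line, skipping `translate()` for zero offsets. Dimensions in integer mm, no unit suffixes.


translate([150, 392, 0]) cube([62, 62, 438]);
translate([150, 1313, 0]) cube([62, 62, 438]);
translate([2168, 392, 0]) cube([62, 62, 438]);
translate([2168, 1313, 0]) cube([62, 62, 438]);
translate([212, 392, 199]) cube([1956, 24, 145]);
translate([212, 1351, 199]) cube([1956, 24, 145]);
translate([150, 454, 199]) cube([24, 859, 145]);
translate([2206, 454, 199]) cube([24, 859, 145]);
translate([277, 392, 344]) cube([92, 983, 17]);
translate([434, 392, 344]) cube([92, 983, 17]);
translate([591, 392, 344]) cube([92, 983, 17]);
translate([748, 392, 344]) cube([92, 983, 17]);
translate([905, 392, 344]) cube([92, 983, 17]);
translate([1062, 392, 344]) cube([92, 983, 17]);
translate([1219, 392, 344]) cube([92, 983, 17]);
translate([1376, 392, 344]) cube([92, 983, 17]);
translate([1533, 392, 344]) cube([92, 983, 17]);
translate([1690, 392, 344]) cube([92, 983, 17]);
translate([1847, 392, 344]) cube([92, 983, 17]);
translate([2004, 392, 344]) cube([92, 983, 17]);


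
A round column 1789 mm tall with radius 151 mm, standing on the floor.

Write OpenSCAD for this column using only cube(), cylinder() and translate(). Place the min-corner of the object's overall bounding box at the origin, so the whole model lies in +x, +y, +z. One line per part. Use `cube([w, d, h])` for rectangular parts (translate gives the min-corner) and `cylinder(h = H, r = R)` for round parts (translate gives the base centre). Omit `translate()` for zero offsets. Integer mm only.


translate([151, 151, 0]) cylinder(h = 1789, r = 151);


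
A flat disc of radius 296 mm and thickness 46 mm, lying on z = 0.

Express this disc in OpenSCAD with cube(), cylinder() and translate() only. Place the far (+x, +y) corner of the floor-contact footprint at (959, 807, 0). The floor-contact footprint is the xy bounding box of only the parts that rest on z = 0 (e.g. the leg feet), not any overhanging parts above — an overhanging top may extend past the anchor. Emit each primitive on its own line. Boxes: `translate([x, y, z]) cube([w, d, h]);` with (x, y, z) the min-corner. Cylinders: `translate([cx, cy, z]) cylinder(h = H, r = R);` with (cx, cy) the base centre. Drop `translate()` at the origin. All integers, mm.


translate([663, 511, 0]) cylinder(h = 46, r = 296);


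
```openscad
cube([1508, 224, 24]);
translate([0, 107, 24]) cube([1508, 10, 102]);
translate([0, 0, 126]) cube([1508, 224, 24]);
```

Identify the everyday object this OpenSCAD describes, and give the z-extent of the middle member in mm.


An I-beam. The web height is 102 mm.

Two wide flanges with a thin centred web — an I-beam. Overall 150 mm minus two 24 mm flanges gives a web of 150 − 2·24 = 102 mm.


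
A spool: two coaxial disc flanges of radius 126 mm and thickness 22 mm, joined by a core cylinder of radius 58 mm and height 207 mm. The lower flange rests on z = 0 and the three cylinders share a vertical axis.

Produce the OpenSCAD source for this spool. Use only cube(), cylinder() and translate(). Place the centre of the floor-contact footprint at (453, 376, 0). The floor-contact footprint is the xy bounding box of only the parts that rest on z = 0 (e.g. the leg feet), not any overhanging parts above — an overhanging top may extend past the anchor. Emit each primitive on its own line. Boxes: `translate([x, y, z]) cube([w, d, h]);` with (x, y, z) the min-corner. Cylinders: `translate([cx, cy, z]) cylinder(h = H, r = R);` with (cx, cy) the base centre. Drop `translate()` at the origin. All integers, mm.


translate([453, 376, 0]) cylinder(h = 22, r = 126);
translate([453, 376, 22]) cylinder(h = 207, r = 58);
translate([453, 376, 229]) cylinder(h = 22, r = 126);


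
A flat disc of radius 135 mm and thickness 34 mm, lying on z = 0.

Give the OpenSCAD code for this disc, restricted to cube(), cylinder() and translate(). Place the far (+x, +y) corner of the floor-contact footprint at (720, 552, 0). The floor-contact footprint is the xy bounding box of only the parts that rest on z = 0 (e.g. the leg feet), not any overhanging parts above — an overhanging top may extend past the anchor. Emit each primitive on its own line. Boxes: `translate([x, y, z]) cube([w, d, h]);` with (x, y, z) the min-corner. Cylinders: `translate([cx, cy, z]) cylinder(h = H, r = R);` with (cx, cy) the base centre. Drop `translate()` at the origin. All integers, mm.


translate([585, 417, 0]) cylinder(h = 34, r = 135);


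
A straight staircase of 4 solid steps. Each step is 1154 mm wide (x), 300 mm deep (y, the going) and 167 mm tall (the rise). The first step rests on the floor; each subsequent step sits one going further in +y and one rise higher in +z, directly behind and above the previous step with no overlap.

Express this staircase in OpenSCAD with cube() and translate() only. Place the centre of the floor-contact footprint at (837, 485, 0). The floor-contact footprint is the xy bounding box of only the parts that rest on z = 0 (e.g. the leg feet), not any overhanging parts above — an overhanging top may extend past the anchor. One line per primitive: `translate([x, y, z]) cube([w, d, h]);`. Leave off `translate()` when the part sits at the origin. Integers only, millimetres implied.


translate([260, 335, 0]) cube([1154, 300, 167]);
translate([260, 635, 167]) cube([1154, 300, 167]);
translate([260, 935, 334]) cube([1154, 300, 167]);
translate([260, 1235, 501]) cube([1154, 300, 167]);


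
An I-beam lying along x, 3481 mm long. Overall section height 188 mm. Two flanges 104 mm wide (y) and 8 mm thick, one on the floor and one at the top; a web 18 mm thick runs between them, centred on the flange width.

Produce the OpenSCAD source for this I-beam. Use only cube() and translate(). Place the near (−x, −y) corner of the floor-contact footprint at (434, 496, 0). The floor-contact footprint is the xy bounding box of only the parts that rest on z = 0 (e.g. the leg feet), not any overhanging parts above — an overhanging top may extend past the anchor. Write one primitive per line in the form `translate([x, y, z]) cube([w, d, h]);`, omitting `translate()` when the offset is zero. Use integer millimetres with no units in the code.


translate([434, 496, 0]) cube([3481, 104, 8]);
translate([434, 539, 8]) cube([3481, 18, 172]);
translate([434, 496, 180]) cube([3481, 104, 8]);


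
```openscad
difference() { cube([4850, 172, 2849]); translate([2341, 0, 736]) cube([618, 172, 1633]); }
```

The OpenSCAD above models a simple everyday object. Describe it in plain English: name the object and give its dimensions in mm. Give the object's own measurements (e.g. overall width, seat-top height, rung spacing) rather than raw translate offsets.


A wall 4850 mm long (x), 172 mm thick (y), 2849 mm tall, with a rectangular window opening cut through it. The opening is 618 mm wide and 1633 mm tall; its sill is at z = 736 mm and its near (−x) edge is 2341 mm from the wall's −x end. The opening passes through the full wall thickness.


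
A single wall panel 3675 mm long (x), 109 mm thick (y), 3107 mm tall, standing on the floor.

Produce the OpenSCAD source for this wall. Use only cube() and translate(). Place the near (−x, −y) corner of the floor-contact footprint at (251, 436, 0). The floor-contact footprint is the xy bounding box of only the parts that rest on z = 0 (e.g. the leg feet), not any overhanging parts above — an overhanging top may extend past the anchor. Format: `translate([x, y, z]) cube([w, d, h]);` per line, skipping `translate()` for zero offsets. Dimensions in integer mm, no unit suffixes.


translate([251, 436, 0]) cube([3675, 109, 3107]);


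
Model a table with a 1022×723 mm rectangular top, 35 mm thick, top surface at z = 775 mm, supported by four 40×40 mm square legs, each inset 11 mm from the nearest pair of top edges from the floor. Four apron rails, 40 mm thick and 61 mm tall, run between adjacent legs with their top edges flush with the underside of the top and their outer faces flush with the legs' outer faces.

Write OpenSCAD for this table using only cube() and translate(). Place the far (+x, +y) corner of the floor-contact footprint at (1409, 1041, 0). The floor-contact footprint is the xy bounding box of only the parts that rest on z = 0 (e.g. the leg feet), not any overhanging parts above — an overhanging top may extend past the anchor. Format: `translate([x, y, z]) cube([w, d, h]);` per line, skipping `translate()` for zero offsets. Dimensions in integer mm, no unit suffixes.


translate([398, 329, 740]) cube([1022, 723, 35]);
translate([409, 340, 0]) cube([40, 40, 740]);
translate([1369, 340, 0]) cube([40, 40, 740]);
translate([409, 1001, 0]) cube([40, 40, 740]);
translate([1369, 1001, 0]) cube([40, 40, 740]);
translate([449, 340, 679]) cube([920, 40, 61]);
translate([449, 1001, 679]) cube([920, 40, 61]);
translate([409, 380, 679]) cube([40, 621, 61]);
translate([1369, 380, 679]) cube([40, 621, 61]);


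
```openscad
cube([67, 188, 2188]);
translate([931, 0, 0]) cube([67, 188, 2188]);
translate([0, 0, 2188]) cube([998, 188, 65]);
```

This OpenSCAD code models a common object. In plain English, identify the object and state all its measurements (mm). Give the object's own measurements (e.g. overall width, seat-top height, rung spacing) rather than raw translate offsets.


A door frame. The clear opening is 864 mm wide and 2188 mm high. Two 67 mm wide jambs, 188 mm deep, stand either side of the opening from the floor to the top of the opening. A 65 mm thick head sits across the top of both jambs, spanning the full outside width of the frame.


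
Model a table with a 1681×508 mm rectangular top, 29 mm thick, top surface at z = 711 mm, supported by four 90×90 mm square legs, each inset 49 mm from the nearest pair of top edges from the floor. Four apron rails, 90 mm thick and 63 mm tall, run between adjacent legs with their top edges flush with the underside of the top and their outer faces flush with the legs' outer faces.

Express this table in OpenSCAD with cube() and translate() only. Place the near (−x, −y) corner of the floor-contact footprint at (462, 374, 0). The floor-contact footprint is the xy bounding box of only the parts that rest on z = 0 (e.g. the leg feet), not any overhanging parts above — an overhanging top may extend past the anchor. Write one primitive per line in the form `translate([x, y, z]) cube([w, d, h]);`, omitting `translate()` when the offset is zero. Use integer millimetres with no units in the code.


// leg_h = 711 - 29 = 682
// apron z = 682 - 63 = 619
translate([413, 325, 682]) cube([1681, 508, 29]);
translate([462, 374, 0]) cube([90, 90, 682]);
translate([1955, 374, 0]) cube([90, 90, 682]);
translate([462, 694, 0]) cube([90, 90, 682]);
translate([1955, 694, 0]) cube([90, 90, 682]);
translate([552, 374, 619]) cube([1403, 90, 63]);
translate([552, 694, 619]) cube([1403, 90, 63]);
translate([462, 464, 619]) cube([90, 230, 63]);
translate([1955, 464, 619]) cube([90, 230, 63]);


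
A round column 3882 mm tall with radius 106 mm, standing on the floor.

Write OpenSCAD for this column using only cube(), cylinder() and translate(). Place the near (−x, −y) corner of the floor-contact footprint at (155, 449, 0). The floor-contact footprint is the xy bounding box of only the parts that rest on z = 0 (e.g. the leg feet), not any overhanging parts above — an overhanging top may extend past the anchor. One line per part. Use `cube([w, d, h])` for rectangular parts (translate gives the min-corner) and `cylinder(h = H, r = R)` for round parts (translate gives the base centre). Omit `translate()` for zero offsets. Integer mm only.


translate([261, 555, 0]) cylinder(h = 3882, r = 106);


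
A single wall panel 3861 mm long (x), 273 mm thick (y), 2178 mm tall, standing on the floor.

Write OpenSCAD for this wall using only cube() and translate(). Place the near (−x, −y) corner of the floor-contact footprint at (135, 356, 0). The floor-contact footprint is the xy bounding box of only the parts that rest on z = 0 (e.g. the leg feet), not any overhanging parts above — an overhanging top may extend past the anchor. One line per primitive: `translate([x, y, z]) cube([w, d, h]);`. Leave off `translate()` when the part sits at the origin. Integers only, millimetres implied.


translate([135, 356, 0]) cube([3861, 273, 2178]);


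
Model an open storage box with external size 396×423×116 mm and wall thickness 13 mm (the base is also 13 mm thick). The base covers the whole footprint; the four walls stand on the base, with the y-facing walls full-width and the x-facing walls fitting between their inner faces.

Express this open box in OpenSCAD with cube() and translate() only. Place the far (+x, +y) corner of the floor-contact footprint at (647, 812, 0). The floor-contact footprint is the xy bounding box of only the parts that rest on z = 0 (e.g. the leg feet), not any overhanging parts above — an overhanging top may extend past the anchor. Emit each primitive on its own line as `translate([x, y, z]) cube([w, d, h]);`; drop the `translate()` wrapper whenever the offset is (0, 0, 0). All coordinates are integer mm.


translate([251, 389, 0]) cube([396, 423, 13]);
translate([251, 389, 13]) cube([396, 13, 103]);
translate([251, 799, 13]) cube([396, 13, 103]);
translate([251, 402, 13]) cube([13, 397, 103]);
translate([634, 402, 13]) cube([13, 397, 103]);


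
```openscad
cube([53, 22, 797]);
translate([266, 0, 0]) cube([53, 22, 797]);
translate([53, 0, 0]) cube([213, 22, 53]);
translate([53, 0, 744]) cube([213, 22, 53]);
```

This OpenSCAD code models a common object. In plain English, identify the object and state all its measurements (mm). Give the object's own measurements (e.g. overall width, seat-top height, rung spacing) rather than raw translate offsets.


A rectangular picture frame lying in the x–z plane (depth along y). The opening is 213 mm wide (x) by 691 mm tall (z), surrounded by a border 53 mm wide on all four sides. The frame is 22 mm deep and is made of two full-height vertical stiles with two horizontal rails fitted between them.


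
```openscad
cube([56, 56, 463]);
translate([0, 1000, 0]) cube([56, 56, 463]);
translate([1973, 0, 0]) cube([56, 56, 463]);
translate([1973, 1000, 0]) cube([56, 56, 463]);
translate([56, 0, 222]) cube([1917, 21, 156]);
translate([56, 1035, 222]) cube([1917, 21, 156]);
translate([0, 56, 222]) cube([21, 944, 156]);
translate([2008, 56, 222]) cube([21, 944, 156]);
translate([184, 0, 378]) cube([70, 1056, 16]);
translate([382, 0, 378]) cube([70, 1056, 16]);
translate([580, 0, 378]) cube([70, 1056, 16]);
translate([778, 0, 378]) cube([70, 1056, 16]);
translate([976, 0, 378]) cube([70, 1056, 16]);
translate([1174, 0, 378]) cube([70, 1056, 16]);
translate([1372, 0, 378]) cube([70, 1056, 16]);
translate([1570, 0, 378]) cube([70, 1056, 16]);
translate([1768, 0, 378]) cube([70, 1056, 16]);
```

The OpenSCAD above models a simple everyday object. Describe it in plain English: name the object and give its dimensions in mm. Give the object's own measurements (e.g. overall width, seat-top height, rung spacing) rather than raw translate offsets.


A bed frame 2029 mm long (x) by 1056 mm wide (y). Four 56×56 mm corner posts, 463 mm tall, at the corners of the footprint. Four rails of 21 mm thickness and 156 mm height run between adjacent posts with their undersides at z = 222 mm, their outer faces flush with the outside of the frame (the two x-running rails run between the posts' inner faces; the two y-running rails run between the posts' inner faces). 9 slats, each 70 mm wide (x) and 16 mm thick, lie across the top of the two x-running rails, running the full 1056 mm width of the frame in y; along x they sit between the end posts with a 128 mm gap after the −x posts and between neighbouring slats, leaving 135 mm before the +x posts.
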